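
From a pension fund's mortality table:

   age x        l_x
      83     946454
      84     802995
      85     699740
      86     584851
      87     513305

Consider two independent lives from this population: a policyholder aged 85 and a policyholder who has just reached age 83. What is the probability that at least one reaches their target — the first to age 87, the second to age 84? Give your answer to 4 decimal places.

0.9596

p₁ = l_87/l_85 = 513305/699740 = 0.733565; p₂ = l_84/l_83 = 802995/946454 = 0.848425.
P(at least one) = 1 − (1−p₁)(1−p₂) = 1 − 0.266435 × 0.151575 = 0.959615.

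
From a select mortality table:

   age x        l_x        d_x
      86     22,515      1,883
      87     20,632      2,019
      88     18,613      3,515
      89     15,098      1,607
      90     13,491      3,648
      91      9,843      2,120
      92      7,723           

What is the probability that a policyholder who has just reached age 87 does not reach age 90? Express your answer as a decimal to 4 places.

0.3461

P(die before 90 | alive at 87) = 1 − l_90/l_87 = 1 − 13,491/20,632 = (7,141)/20,632 = 0.346113.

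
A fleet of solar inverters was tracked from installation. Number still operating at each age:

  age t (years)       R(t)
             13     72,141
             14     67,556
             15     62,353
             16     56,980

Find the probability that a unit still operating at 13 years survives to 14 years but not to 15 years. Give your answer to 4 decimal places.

0.0721

This is the probability of reaching 14 but not 15, conditional on being operational at 13: (R(14) − R(15)) / R(13).
= (67,556 − 62,353) / 72,141 = 5,203 / 72,141 = 0.072123.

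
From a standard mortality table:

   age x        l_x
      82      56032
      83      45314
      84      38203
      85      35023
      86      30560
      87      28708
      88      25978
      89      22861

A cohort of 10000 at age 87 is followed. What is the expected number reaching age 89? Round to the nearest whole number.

7963

The relevant probability is 22861/28708 = 0.796329.
Expected number = 10000 × 0.796329 = 7963.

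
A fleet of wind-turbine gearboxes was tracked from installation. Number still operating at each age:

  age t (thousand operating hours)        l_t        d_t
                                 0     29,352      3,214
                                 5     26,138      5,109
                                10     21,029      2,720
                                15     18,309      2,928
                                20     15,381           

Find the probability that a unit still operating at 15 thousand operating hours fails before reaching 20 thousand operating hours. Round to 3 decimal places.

P(fail before 20 | operational at 15) = 1 − l_20/l_15 = 1 − 15,381/18,309 = (2,928)/18,309 = 0.159921.

0.160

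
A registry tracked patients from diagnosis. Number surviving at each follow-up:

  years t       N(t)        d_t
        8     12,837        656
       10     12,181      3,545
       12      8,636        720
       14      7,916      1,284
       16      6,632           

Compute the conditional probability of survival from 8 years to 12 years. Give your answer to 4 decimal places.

The conditional survival probability is N(12)/N(8) = 8,636/12,837 = 0.672743.

0.6727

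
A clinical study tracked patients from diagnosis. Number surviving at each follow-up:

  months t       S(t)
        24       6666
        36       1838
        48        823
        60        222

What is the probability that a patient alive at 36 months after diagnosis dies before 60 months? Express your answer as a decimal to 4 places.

P(die before 60 | alive at 36) = 1 − S(60)/S(36) = 1 − 222/1838 = (1616)/1838 = 0.879217.

0.8792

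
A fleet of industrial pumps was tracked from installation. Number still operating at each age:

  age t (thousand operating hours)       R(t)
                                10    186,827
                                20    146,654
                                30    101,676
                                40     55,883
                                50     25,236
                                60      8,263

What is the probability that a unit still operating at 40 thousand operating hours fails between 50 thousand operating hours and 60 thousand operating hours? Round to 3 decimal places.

This is the probability of reaching 50 but not 60, conditional on being operational at 40: (R(50) − R(60)) / R(40).
= (25,236 − 8,263) / 55,883 = 16,973 / 55,883 = 0.303724.

0.304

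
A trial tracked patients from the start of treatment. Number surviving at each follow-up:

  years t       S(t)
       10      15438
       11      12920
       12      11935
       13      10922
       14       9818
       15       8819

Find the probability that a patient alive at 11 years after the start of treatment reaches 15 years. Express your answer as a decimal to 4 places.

0.6826

The conditional survival probability is S(15)/S(11) = 8819/12920 = 0.682585.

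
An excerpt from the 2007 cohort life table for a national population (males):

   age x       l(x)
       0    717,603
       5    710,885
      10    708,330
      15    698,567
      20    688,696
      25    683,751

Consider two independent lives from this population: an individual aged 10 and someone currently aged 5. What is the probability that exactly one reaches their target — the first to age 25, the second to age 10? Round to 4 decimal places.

0.0380

p₁ = l(25)/l(10) = 683,751/708,330 = 0.965300; p₂ = l(10)/l(5) = 708,330/710,885 = 0.996406.
P(exactly one) = p₁(1−p₂) + (1−p₁)p₂ = 0.003469 + 0.034575 = 0.038045.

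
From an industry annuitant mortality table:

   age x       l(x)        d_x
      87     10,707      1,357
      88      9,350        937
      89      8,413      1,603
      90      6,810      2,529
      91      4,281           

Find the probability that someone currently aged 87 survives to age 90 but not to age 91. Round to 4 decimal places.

0.2362

This is the probability of reaching 90 but not 91, conditional on being alive at 87: (l(90) − l(91)) / l(87).
= (6,810 − 4,281) / 10,707 = 2,529 / 10,707 = 0.236201.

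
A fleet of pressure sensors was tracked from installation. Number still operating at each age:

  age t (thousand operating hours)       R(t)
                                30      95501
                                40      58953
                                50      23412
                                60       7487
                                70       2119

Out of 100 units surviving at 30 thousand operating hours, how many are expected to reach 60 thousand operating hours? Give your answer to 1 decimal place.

The relevant probability is 7487/95501 = 0.078397.
Expected number = 100 × 0.078397 = 7.8.

7.8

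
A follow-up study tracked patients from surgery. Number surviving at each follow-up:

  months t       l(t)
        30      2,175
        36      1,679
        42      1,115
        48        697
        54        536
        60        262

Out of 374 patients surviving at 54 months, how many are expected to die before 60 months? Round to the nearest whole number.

The relevant probability is 1 − 262/536 = 0.511194.
Expected number = 374 × 0.511194 = 191.

191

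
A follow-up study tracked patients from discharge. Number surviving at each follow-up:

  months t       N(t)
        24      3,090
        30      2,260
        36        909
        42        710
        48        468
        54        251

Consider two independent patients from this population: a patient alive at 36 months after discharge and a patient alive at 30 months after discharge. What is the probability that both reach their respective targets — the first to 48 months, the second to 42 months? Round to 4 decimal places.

0.1617

p₁ = N(48)/N(36) = 468/909 = 0.514851; p₂ = N(42)/N(30) = 710/2,260 = 0.314159.
P(both) = p₁ × p₂ = 0.514851 × 0.314159 = 0.161745.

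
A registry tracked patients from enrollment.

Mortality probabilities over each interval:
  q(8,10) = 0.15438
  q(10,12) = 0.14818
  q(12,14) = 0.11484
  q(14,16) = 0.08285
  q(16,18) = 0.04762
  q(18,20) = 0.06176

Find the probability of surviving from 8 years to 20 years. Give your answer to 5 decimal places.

The overall survival probability is (1 − 0.15438) × (1 − 0.14818) × (1 − 0.11484) × (1 − 0.08285) × (1 − 0.04762) × (1 − 0.06176).
= 0.84562 × 0.85182 × 0.88516 × 0.91715 × 0.95238 × 0.93824 = 0.522528.

0.52253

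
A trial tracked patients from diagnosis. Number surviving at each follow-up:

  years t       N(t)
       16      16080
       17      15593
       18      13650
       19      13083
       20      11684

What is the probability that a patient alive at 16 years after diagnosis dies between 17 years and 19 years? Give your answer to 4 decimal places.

0.1561

This is the probability of reaching 17 but not 19, conditional on being alive at 16: (N(17) − N(19)) / N(16).
= (15593 − 13083) / 16080 = 2510 / 16080 = 0.156095.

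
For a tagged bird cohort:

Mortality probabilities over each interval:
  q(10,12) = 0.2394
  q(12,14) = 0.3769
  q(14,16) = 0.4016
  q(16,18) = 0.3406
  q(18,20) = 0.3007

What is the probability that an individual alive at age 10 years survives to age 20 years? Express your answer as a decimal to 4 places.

0.1308

Survival from 10 to 20 is the product of surviving each interval: (1 − 0.2394) × (1 − 0.3769) × (1 − 0.4016) × (1 − 0.3406) × (1 − 0.3007).
= 0.7606 × 0.6231 × 0.5984 × 0.6594 × 0.6993 = 0.130773.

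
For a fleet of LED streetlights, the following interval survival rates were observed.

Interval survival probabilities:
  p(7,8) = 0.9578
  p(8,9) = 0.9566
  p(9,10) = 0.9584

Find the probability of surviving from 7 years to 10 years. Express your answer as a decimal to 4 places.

0.8781

Survival from 7 to 10 is the product of surviving each interval: 0.9578 × 0.9566 × 0.9584.
= 0.878116.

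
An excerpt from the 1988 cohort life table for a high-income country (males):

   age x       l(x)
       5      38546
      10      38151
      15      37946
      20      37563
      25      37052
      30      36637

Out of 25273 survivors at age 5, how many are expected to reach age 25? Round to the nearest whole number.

24293

The relevant probability is 37052/38546 = 0.961241.
Expected number = 25273 × 0.961241 = 24293.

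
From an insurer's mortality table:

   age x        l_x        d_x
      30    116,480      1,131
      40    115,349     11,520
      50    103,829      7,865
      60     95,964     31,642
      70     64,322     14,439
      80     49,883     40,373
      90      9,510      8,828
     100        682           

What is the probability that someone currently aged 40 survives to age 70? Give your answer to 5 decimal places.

0.55763

The conditional survival probability is l_70/l_40 = 64,322/115,349 = 0.557629.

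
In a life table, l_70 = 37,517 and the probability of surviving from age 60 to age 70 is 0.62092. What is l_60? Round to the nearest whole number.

l_60 = l_70 / p = 37,517 / 0.62092 = 60422.

60422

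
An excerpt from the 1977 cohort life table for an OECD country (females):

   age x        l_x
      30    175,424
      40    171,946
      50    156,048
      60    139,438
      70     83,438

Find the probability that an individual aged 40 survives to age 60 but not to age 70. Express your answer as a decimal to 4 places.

We want 20|10q40 = (l_60 − l_70)/l_40.
This is the probability of reaching 60 but not 70, conditional on being alive at 40: (l_60 − l_70) / l_40.
= (139,438 − 83,438) / 171,946 = 56,000 / 171,946 = 0.325684.

0.3257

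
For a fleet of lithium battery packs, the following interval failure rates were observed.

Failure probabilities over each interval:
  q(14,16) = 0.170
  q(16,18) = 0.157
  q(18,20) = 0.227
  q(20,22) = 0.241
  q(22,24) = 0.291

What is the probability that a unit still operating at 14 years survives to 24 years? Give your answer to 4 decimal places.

The overall survival probability is (1 − 0.170) × (1 − 0.157) × (1 − 0.227) × (1 − 0.241) × (1 − 0.291).
= 0.830 × 0.843 × 0.773 × 0.759 × 0.709 = 0.291054.

0.2911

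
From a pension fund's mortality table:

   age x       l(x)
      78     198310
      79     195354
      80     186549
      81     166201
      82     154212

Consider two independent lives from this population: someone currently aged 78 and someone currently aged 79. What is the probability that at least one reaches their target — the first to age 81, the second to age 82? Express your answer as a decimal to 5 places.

0.96590

p₁ = l(81)/l(78) = 166201/198310 = 0.838087; p₂ = l(82)/l(79) = 154212/195354 = 0.789398.
P(at least one) = 1 − (1−p₁)(1−p₂) = 1 − 0.161913 × 0.210602 = 0.965901.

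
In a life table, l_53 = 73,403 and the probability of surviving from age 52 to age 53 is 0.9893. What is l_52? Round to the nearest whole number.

74197

l_52 = l_53 / p = 73,403 / 0.9893 = 74197.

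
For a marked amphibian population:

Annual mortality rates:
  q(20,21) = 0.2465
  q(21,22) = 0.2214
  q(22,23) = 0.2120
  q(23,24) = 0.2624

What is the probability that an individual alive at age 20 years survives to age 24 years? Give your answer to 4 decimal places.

Survival from 20 to 24 is the product of surviving each interval: (1 − 0.2465) × (1 − 0.2214) × (1 − 0.2120) × (1 − 0.2624).
= 0.7535 × 0.7786 × 0.7880 × 0.7376 = 0.340992.

0.3410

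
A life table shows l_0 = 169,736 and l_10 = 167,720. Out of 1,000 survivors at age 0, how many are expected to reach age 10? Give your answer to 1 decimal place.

The relevant probability is 167,720/169,736 = 0.988123.
Expected number = 1,000 × 0.988123 = 988.1.

988.1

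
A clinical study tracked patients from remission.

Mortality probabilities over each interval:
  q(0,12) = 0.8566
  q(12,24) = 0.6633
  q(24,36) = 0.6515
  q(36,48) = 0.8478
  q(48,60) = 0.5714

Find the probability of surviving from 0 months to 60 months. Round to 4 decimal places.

0.0011

The overall survival probability is (1 − 0.8566) × (1 − 0.6633) × (1 − 0.6515) × (1 − 0.8478) × (1 − 0.5714).
= 0.1434 × 0.3367 × 0.3485 × 0.1522 × 0.4286 = 0.001098.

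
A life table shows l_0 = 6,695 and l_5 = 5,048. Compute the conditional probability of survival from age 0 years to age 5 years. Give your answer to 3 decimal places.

The conditional survival probability is l_5/l_0 = 5,048/6,695 = 0.753996.

0.754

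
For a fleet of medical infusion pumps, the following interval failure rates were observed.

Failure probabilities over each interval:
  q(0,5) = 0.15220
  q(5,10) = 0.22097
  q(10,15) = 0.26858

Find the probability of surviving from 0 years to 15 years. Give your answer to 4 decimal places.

0.4831

P(survive 0→15) = (1 − 0.15220) × (1 − 0.22097) × (1 − 0.26858).
= 0.84780 × 0.77903 × 0.73142 = 0.483075.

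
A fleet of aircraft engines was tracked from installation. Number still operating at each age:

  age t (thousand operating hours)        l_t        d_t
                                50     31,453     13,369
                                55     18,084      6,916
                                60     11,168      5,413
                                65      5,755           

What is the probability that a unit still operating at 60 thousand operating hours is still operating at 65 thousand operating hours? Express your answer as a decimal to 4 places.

The conditional survival probability is l_65/l_60 = 5,755/11,168 = 0.515312.

0.5153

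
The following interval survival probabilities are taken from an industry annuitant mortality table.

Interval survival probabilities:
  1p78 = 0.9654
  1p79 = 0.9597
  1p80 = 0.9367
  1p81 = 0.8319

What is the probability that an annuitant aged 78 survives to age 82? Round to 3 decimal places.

Survival from 78 to 82 is the product of surviving each interval: 0.9654 × 0.9597 × 0.9367 × 0.8319.
= 0.721962.

0.722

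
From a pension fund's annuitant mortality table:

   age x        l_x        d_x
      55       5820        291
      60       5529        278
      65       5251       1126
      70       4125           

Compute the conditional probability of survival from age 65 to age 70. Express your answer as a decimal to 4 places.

We want 5p65 = l_70/l_65.
The conditional survival probability is l_70/l_65 = 4125/5251 = 0.785565.

0.7856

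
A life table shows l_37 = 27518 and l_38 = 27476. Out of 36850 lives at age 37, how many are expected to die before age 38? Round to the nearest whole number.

The relevant probability is 1 − 27476/27518 = 0.001526.
Expected number = 36850 × 0.001526 = 56.

56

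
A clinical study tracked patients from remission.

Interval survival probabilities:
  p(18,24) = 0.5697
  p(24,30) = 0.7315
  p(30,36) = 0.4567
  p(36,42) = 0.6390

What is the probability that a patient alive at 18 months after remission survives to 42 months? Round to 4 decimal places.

0.1216

Chaining the interval survival probabilities: 0.5697 × 0.7315 × 0.4567 × 0.6390.
= 0.121616.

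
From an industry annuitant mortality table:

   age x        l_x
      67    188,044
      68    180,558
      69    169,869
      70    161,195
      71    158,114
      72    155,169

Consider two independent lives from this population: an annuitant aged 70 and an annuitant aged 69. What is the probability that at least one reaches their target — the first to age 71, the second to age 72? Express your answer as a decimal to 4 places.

0.9983

p₁ = l_71/l_70 = 158,114/161,195 = 0.980887; p₂ = l_72/l_69 = 155,169/169,869 = 0.913463.
P(at least one) = 1 − (1−p₁)(1−p₂) = 1 − 0.019113 × 0.086537 = 0.998346.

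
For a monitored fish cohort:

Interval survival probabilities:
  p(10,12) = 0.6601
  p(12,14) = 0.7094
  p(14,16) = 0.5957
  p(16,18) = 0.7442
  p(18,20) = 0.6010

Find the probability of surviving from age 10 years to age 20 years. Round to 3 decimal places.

0.125

The overall survival probability is 0.6601 × 0.7094 × 0.5957 × 0.7442 × 0.6010.
= 0.124765.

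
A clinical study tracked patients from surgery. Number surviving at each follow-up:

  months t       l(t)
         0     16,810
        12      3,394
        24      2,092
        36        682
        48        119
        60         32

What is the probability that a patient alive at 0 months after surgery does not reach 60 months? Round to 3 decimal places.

P(die before 60 | alive at 0) = 1 − l(60)/l(0) = 1 − 32/16,810 = (16,778)/16,810 = 0.998096.

0.998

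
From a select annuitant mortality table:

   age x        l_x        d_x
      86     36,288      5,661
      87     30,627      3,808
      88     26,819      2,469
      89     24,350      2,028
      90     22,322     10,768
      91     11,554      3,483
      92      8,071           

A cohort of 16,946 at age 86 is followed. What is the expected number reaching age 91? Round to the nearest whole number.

The relevant probability is 11,554/36,288 = 0.318397.
Expected number = 16,946 × 0.318397 = 5396.

5396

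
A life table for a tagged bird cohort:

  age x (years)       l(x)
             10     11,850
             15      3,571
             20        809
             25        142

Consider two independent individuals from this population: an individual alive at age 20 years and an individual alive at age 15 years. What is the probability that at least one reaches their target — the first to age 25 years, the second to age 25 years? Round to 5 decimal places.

0.20831

p₁ = l(25)/l(20) = 142/809 = 0.175525; p₂ = l(25)/l(15) = 142/3,571 = 0.039765.
P(at least one) = 1 − (1−p₁)(1−p₂) = 1 − 0.824475 × 0.960235 = 0.208310.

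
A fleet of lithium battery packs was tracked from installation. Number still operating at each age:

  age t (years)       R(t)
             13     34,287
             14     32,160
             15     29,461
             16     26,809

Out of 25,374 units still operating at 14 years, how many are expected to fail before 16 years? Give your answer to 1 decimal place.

4221.9

The relevant probability is 1 − 26,809/32,160 = 0.166387.
Expected number = 25,374 × 0.166387 = 4221.9.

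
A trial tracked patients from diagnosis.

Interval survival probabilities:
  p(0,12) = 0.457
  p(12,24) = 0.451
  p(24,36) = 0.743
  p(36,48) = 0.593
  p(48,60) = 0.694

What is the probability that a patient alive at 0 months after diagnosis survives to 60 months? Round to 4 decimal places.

The overall survival probability is 0.457 × 0.451 × 0.743 × 0.593 × 0.694.
= 0.063023.

0.0630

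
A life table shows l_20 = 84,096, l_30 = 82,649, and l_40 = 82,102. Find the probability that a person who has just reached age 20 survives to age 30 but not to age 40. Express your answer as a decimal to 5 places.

0.00650

This is the probability of reaching 30 but not 40, conditional on being alive at 20: (l_30 − l_40) / l_20.
= (82,649 − 82,102) / 84,096 = 547 / 84,096 = 0.006504.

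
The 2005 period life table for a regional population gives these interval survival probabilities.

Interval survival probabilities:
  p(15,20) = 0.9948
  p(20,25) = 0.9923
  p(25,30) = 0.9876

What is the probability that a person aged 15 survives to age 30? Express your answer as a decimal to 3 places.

The overall survival probability is 0.9948 × 0.9923 × 0.9876.
= 0.974900.

0.975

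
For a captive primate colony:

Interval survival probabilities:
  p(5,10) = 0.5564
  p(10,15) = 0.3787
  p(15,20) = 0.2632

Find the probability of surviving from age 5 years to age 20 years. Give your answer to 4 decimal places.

0.0555

Chaining the interval survival probabilities: 0.5564 × 0.3787 × 0.2632.
= 0.055459.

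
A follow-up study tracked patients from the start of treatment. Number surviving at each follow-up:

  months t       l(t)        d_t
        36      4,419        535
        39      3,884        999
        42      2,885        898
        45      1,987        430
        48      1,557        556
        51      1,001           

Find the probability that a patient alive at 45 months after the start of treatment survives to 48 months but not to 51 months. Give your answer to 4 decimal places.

0.2798

This is the probability of reaching 48 but not 51, conditional on being alive at 45: (l(48) − l(51)) / l(45).
= (1,557 − 1,001) / 1,987 = 556 / 1,987 = 0.279819.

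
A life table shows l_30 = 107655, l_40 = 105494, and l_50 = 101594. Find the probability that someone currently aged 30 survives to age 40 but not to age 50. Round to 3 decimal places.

This is the probability of reaching 40 but not 50, conditional on being alive at 30: (l_40 − l_50) / l_30.
= (105494 − 101594) / 107655 = 3900 / 107655 = 0.036227.

0.036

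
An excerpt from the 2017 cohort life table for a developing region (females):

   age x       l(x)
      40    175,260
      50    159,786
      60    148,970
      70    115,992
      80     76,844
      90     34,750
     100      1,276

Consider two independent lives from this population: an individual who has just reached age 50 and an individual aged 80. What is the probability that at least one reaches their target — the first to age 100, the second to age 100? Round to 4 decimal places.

0.0245

p₁ = l(100)/l(50) = 1,276/159,786 = 0.007986; p₂ = l(100)/l(80) = 1,276/76,844 = 0.016605.
P(at least one) = 1 − (1−p₁)(1−p₂) = 1 − 0.992014 × 0.983395 = 0.024458.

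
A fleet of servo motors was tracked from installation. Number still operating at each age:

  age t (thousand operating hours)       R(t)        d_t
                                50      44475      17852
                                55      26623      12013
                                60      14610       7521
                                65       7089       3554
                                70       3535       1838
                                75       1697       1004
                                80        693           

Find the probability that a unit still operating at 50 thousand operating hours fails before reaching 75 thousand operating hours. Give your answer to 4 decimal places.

0.9618

P(fail before 75 | operational at 50) = 1 − R(75)/R(50) = 1 − 1697/44475 = (42778)/44475 = 0.961844.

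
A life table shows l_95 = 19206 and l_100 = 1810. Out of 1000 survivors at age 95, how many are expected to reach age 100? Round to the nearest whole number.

The relevant probability is 1810/19206 = 0.094241.
Expected number = 1000 × 0.094241 = 94.

94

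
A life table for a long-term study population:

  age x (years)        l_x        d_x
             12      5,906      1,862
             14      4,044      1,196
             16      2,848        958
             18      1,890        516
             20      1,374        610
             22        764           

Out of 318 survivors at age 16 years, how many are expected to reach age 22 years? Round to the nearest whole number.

85

The relevant probability is 764/2,848 = 0.268258.
Expected number = 318 × 0.268258 = 85.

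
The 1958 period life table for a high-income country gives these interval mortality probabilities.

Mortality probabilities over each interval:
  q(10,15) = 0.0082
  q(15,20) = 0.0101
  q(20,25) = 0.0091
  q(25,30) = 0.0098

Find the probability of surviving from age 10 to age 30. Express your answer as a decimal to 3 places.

0.963

Chaining the interval survival probabilities: (1 − 0.0082) × (1 − 0.0101) × (1 − 0.0091) × (1 − 0.0098).
= 0.9918 × 0.9899 × 0.9909 × 0.9902 = 0.963315.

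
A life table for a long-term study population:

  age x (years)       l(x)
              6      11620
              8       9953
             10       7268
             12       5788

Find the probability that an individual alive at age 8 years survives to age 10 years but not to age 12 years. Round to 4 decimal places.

0.1487

This is the probability of reaching 10 but not 12, conditional on being alive at 8: (l(10) − l(12)) / l(8).
= (7268 − 5788) / 9953 = 1480 / 9953 = 0.148699.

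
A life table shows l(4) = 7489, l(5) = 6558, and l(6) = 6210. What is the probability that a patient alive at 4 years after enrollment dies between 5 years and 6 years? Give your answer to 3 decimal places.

This is the probability of reaching 5 but not 6, conditional on being alive at 4: (l(5) − l(6)) / l(4).
= (6558 − 6210) / 7489 = 348 / 7489 = 0.046468.

0.046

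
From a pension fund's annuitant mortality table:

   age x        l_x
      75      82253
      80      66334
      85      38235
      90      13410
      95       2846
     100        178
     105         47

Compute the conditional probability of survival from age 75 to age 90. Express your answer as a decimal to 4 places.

We want 15p75 = l_90/l_75.
The conditional survival probability is l_90/l_75 = 13410/82253 = 0.163034.

0.1630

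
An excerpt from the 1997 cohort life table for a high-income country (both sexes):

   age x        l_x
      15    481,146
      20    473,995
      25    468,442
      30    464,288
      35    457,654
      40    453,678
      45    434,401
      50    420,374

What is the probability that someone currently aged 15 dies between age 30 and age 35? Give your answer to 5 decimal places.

0.01379

This is the probability of reaching 30 but not 35, conditional on being alive at 15: (l_30 − l_35) / l_15.
= (464,288 − 457,654) / 481,146 = 6,634 / 481,146 = 0.013788.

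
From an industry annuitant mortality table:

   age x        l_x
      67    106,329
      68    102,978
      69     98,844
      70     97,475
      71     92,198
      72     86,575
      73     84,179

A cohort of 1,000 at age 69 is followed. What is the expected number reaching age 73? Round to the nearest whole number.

852

The relevant probability is 84,179/98,844 = 0.851635.
Expected number = 1,000 × 0.851635 = 852.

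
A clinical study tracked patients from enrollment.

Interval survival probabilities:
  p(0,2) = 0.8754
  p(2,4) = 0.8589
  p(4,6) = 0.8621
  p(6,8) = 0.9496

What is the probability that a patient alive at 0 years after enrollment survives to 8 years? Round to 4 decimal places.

0.6155

Chaining the interval survival probabilities: 0.8754 × 0.8589 × 0.8621 × 0.9496.
= 0.615528.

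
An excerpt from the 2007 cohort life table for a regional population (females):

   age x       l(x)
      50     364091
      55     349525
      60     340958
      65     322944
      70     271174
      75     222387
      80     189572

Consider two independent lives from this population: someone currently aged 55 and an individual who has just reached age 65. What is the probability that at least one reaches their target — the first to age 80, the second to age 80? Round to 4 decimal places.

p₁ = l(80)/l(55) = 189572/349525 = 0.542370; p₂ = l(80)/l(65) = 189572/322944 = 0.587012.
P(at least one) = 1 − (1−p₁)(1−p₂) = 1 − 0.457630 × 0.412988 = 0.811004.

0.8110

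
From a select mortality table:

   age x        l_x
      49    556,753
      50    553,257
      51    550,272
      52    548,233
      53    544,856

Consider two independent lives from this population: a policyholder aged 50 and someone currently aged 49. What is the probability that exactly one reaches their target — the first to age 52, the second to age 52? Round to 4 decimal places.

p₁ = l_52/l_50 = 548,233/553,257 = 0.990919; p₂ = l_52/l_49 = 548,233/556,753 = 0.984697.
P(exactly one) = p₁(1−p₂) + (1−p₁)p₂ = 0.015164 + 0.008942 = 0.024106.

0.0241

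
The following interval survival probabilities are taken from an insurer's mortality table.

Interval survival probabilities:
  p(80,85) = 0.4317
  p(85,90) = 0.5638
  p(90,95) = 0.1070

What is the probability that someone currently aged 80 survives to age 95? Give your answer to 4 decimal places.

Survival from 80 to 95 is the product of surviving each interval: 0.4317 × 0.5638 × 0.1070.
= 0.026043.

0.0260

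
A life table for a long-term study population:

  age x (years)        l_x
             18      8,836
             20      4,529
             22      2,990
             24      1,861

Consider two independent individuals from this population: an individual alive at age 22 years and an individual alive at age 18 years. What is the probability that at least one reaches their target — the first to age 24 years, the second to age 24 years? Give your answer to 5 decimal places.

p₁ = l_24/l_22 = 1,861/2,990 = 0.622408; p₂ = l_24/l_18 = 1,861/8,836 = 0.210616.
P(at least one) = 1 − (1−p₁)(1−p₂) = 1 − 0.377592 × 0.789384 = 0.701935.

0.70193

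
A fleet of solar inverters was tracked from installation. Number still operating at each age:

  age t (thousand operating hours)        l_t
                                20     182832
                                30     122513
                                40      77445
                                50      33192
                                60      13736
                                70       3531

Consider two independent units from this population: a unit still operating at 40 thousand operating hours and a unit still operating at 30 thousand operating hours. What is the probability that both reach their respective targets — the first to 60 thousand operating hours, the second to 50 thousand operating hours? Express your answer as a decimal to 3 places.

0.048

p₁ = l_60/l_40 = 13736/77445 = 0.177365; p₂ = l_50/l_30 = 33192/122513 = 0.270926.
P(both) = p₁ × p₂ = 0.177365 × 0.270926 = 0.048053.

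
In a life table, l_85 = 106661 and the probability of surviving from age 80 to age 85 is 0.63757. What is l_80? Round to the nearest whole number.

l_80 = l_85 / p = 106661 / 0.63757 = 167293.

167293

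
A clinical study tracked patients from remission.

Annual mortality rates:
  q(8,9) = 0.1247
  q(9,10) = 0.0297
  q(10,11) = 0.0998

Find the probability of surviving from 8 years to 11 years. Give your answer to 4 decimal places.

0.7645

Survival from 8 to 11 is the product of surviving each interval: (1 − 0.1247) × (1 − 0.0297) × (1 − 0.0998).
= 0.8753 × 0.9703 × 0.9002 = 0.764543.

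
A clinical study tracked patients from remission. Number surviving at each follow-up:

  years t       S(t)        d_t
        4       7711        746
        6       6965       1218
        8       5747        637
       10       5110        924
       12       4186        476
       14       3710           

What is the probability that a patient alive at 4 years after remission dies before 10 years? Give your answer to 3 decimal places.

P(die before 10 | alive at 4) = 1 − S(10)/S(4) = 1 − 5110/7711 = (2601)/7711 = 0.337310.

0.337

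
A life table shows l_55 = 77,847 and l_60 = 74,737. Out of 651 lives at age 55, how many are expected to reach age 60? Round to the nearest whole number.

The relevant probability is 74,737/77,847 = 0.960050.
Expected number = 651 × 0.960050 = 625.

625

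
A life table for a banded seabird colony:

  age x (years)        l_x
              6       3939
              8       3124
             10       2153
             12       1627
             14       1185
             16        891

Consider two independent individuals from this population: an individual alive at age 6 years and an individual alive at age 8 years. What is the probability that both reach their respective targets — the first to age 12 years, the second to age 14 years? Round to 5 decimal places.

0.15668

p₁ = l_12/l_6 = 1627/3939 = 0.413049; p₂ = l_14/l_8 = 1185/3124 = 0.379321.
P(both) = p₁ × p₂ = 0.413049 × 0.379321 = 0.156678.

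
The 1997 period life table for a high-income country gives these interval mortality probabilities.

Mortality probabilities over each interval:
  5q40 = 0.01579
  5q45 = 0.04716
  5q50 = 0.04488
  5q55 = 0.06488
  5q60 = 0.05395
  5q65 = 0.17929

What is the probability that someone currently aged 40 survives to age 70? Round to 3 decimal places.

Chaining the interval survival probabilities: (1 − 0.01579) × (1 − 0.04716) × (1 − 0.04488) × (1 − 0.06488) × (1 − 0.05395) × (1 − 0.17929).
= 0.98421 × 0.95284 × 0.95512 × 0.93512 × 0.94605 × 0.82071 = 0.650335.

0.650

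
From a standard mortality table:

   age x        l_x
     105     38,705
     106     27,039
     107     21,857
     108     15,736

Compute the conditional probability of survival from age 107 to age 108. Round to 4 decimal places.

The conditional survival probability is l_108/l_107 = 15,736/21,857 = 0.719952.

0.7200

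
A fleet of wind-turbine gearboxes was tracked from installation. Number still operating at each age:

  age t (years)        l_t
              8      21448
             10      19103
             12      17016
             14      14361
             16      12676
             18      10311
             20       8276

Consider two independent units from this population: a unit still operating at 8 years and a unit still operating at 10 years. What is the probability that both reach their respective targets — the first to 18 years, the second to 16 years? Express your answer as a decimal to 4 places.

0.3190

p₁ = l_18/l_8 = 10311/21448 = 0.480744; p₂ = l_16/l_10 = 12676/19103 = 0.663561.
P(both) = p₁ × p₂ = 0.480744 × 0.663561 = 0.319003.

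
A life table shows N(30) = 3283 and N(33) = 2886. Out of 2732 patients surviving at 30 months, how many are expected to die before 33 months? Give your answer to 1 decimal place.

330.4

The relevant probability is 1 − 2886/3283 = 0.120926.
Expected number = 2732 × 0.120926 = 330.4.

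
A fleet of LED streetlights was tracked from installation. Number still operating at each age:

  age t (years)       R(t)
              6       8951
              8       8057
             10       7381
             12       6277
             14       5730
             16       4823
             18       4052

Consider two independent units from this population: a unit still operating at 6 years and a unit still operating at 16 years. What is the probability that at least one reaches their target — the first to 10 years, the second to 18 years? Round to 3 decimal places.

0.972

p₁ = R(10)/R(6) = 7381/8951 = 0.824601; p₂ = R(18)/R(16) = 4052/4823 = 0.840141.
P(at least one) = 1 − (1−p₁)(1−p₂) = 1 − 0.175399 × 0.159859 = 0.971961.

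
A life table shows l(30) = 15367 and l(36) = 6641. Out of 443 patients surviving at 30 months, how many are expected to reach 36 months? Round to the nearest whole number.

The relevant probability is 6641/15367 = 0.432160.
Expected number = 443 × 0.432160 = 191.

191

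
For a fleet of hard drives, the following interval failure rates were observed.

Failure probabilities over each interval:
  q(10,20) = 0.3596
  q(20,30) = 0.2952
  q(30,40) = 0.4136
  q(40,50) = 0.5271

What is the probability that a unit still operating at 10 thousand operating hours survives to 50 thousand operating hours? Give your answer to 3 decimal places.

Survival from 10 to 50 is the product of surviving each interval: (1 − 0.3596) × (1 − 0.2952) × (1 − 0.4136) × (1 − 0.5271).
= 0.6404 × 0.7048 × 0.5864 × 0.4729 = 0.125164.

0.125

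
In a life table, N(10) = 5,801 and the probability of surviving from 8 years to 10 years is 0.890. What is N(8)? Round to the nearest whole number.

N(8) = N(10) / p = 5,801 / 0.890 = 6518.

6518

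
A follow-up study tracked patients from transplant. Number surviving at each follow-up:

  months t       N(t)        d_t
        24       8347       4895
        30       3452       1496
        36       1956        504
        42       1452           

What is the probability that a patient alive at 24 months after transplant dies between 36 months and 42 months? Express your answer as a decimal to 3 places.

0.060

This is the probability of reaching 36 but not 42, conditional on being alive at 24: (N(36) − N(42)) / N(24).
= (1956 − 1452) / 8347 = 504 / 8347 = 0.060381.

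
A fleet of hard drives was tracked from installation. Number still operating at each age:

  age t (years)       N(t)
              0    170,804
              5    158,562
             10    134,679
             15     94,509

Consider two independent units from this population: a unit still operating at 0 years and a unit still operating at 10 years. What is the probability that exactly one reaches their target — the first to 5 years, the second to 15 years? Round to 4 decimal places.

p₁ = N(5)/N(0) = 158,562/170,804 = 0.928327; p₂ = N(15)/N(10) = 94,509/134,679 = 0.701735.
P(exactly one) = p₁(1−p₂) + (1−p₁)p₂ = 0.276887 + 0.050295 = 0.327183.

0.3272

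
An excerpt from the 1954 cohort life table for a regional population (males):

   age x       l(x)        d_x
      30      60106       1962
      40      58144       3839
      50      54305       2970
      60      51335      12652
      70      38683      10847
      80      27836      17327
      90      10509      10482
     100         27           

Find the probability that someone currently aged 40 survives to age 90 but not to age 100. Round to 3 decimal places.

This is the probability of reaching 90 but not 100, conditional on being alive at 40: (l(90) − l(100)) / l(40).
= (10509 − 27) / 58144 = 10482 / 58144 = 0.180277.

0.180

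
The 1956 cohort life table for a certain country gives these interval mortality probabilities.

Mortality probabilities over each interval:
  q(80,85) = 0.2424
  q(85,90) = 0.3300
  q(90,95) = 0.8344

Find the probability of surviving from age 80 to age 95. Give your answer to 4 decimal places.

0.0841

The overall survival probability is (1 − 0.2424) × (1 − 0.3300) × (1 − 0.8344).
= 0.7576 × 0.6700 × 0.1656 = 0.084057.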